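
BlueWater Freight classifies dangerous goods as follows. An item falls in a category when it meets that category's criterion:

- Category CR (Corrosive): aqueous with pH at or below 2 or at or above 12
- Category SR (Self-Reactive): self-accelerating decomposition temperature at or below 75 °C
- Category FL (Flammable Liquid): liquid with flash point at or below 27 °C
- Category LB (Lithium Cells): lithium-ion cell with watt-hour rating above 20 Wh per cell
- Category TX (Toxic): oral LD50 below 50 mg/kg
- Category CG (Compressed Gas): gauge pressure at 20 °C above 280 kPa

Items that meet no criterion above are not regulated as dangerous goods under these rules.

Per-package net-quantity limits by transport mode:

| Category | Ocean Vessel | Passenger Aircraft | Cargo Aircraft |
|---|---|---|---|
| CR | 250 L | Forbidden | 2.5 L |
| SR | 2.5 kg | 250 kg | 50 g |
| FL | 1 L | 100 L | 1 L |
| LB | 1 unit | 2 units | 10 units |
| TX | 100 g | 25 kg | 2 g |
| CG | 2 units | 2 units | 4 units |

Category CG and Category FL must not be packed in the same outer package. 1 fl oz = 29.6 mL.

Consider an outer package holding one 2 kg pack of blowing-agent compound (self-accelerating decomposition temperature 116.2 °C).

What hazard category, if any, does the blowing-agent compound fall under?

Not regulated

self-accelerating decomposition temperature 116.2 °C is not below 75 °C, so Category SR does not apply.
No criterion is met, so the item is not regulated.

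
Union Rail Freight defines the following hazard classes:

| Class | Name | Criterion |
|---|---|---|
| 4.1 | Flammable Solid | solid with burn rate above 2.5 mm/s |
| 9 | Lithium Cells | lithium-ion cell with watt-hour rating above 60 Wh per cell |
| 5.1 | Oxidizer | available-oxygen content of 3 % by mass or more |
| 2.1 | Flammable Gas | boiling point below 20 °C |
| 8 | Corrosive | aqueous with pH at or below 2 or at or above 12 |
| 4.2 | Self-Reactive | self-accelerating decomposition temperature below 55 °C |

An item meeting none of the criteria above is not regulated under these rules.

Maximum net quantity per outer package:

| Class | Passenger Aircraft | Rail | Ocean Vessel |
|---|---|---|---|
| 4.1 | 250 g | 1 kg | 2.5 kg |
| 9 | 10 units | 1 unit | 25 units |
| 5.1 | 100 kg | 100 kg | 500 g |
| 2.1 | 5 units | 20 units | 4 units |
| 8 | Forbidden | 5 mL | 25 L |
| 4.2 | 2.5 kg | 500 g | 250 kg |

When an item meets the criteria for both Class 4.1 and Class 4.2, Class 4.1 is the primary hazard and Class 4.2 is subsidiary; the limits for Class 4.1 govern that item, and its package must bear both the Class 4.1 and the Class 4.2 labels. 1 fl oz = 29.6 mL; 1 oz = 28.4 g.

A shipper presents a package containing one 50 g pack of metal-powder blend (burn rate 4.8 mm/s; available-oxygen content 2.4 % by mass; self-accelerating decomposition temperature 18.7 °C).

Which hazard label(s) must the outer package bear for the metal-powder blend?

With burn rate 4.8 mm/s (> 2.5 mm/s), the metal-powder blend falls in Class 4.1.
The metal-powder blend has self-accelerating decomposition temperature 18.7 °C, which is < 55 °C, so it is Class 4.2 (Self-Reactive).
By the precedence rule Class 4.1 is primary and Class 4.2 is subsidiary, and that rule requires both labels on the package.

Class 4.1 and 4.2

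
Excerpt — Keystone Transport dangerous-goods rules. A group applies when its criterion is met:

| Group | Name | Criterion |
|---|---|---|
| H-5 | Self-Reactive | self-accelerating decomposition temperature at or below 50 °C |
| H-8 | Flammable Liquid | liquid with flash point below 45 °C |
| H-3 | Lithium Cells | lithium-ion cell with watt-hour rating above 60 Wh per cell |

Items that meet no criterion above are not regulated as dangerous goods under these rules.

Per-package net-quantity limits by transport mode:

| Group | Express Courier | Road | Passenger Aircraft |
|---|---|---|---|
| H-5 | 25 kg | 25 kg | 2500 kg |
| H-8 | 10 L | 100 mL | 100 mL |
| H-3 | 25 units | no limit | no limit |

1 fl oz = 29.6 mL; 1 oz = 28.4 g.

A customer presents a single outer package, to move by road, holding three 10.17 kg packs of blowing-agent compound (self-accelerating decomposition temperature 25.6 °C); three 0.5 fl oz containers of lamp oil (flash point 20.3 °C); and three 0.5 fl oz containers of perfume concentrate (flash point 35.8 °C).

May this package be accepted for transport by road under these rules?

No

Blowing-agent compound: self-accelerating decomposition temperature 25.6 °C ≤ 50 °C → Group H-5 (Self-Reactive).
Flash point 20.3 °C meets the Group H-8 criterion (Flammable Liquid), so the lamp oil is Group H-8.
The perfume concentrate has flash point 35.8 °C, which is < 45 °C, so it is Group H-8 (Flammable Liquid).
Total Group H-8: (three 0.5 fl oz containers = 44.4 mL) + (three 0.5 fl oz containers = 44.4 mL) = 88.8 mL.
88.8 mL is within the road limit of 100 mL for Group H-8.
Group H-5 quantity: three 10.17 kg packs = 30.51 kg.
That exceeds the Group H-5 road limit of 25 kg.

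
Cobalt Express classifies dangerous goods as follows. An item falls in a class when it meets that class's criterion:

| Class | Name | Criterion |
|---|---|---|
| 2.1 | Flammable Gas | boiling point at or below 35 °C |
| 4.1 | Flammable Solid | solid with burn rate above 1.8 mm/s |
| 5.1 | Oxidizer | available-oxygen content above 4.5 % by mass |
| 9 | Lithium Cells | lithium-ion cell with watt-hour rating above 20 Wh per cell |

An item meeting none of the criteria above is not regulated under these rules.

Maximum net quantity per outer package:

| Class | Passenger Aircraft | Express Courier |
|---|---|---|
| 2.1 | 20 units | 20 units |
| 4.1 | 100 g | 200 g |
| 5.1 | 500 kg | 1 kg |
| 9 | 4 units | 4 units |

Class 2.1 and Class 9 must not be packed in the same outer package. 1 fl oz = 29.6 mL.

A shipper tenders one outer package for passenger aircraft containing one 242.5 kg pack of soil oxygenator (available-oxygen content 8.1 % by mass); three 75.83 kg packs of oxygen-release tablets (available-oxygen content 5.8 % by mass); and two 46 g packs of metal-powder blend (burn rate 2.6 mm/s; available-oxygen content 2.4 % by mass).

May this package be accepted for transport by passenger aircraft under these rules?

The soil oxygenator has available-oxygen content 8.1 % by mass, which is > 4.5 % by mass, so it is Class 5.1 (Oxidizer).
Oxygen-release tablets: available-oxygen content 5.8 % by mass > 4.5 % by mass → Class 5.1 (Oxidizer).
Burn rate 2.6 mm/s meets the Class 4.1 criterion (Flammable Solid), so the metal-powder blend is Class 4.1.
Class 4.1 quantity: two 46 g packs = 92 g.
92 g is within the passenger aircraft limit of 100 g for Class 4.1.
Class 5.1 net quantity: 242.5 kg + (three 75.83 kg packs = 227.49 kg) = 469.99 kg.
That is within the Class 5.1 passenger aircraft limit of 500 kg.
The segregation rule (Class 2.1 with Class 9) does not apply to Class 4.1 with Class 5.1.
Every hazard class is within its passenger aircraft limit and no segregation rule is violated.

Yes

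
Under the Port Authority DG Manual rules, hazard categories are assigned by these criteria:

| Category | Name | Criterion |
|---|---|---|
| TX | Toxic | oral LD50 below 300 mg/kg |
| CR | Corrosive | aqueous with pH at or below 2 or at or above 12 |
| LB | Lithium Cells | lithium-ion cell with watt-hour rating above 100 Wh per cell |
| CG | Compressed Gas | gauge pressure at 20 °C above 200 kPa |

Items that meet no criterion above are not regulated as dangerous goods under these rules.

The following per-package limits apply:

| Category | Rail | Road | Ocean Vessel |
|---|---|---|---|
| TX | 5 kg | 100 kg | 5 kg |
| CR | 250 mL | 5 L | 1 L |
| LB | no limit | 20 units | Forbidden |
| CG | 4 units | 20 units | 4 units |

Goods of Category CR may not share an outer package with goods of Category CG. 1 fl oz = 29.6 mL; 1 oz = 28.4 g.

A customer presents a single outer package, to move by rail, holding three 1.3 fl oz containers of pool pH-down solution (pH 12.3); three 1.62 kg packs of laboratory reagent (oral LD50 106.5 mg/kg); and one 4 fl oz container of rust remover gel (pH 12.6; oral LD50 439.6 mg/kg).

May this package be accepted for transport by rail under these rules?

Yes

With pH 12.3 (≥ 12), the pool pH-down solution falls in Category CR.
Oral LD50 106.5 mg/kg meets the Category TX criterion (Toxic), so the laboratory reagent is Category TX.
The rust remover gel has pH 12.6, which is ≥ 12, so it is Category CR (Corrosive).
Category CR net quantity: (three 1.3 fl oz containers = 115.44 mL) + (one 4 fl oz container = 118.4 mL) = 233.84 mL.
233.84 mL ≤ 250 mL (rail limit, Category CR) — within limit.
Category TX quantity: three 1.62 kg packs = 4.86 kg.
4.86 kg ≤ 5 kg (rail limit, Category TX) — within limit.
The segregation rule (Category CR with Category CG) does not apply to Category CR with Category TX.
Every hazard category is within its rail limit and no segregation rule is violated.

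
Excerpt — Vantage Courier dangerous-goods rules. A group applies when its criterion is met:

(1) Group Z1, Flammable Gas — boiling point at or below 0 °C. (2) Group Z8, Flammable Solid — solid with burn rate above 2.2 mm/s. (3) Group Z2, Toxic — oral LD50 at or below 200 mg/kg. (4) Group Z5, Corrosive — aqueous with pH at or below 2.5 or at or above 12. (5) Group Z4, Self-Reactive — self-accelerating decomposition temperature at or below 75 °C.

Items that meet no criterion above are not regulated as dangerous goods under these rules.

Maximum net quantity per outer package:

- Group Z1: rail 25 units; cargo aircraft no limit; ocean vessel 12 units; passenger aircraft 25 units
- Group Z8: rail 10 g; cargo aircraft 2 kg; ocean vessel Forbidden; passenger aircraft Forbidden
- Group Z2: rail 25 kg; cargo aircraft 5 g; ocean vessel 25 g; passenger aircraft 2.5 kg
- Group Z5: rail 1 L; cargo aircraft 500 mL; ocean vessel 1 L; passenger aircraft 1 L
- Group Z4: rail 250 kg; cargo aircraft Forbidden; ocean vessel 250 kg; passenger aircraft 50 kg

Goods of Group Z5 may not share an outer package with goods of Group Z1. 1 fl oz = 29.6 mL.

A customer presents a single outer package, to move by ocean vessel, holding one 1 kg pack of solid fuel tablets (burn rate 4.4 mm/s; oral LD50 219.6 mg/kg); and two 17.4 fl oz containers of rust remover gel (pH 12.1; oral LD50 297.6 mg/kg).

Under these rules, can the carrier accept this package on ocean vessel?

With burn rate 4.4 mm/s (> 2.2 mm/s), the solid fuel tablets fall in Group Z8.
The rust remover gel has pH 12.1, which is ≥ 12, so it is Group Z5 (Corrosive).
Group Z5 quantity: two 17.4 fl oz containers = 1030.08 mL.
That exceeds the Group Z5 ocean vessel limit of 1 L.
Group Z8 quantity: 1 kg.
By ocean vessel, Group Z8 is Forbidden regardless of quantity.
The segregation rule (Group Z5 with Group Z1) does not apply to Group Z5 with Group Z8.

No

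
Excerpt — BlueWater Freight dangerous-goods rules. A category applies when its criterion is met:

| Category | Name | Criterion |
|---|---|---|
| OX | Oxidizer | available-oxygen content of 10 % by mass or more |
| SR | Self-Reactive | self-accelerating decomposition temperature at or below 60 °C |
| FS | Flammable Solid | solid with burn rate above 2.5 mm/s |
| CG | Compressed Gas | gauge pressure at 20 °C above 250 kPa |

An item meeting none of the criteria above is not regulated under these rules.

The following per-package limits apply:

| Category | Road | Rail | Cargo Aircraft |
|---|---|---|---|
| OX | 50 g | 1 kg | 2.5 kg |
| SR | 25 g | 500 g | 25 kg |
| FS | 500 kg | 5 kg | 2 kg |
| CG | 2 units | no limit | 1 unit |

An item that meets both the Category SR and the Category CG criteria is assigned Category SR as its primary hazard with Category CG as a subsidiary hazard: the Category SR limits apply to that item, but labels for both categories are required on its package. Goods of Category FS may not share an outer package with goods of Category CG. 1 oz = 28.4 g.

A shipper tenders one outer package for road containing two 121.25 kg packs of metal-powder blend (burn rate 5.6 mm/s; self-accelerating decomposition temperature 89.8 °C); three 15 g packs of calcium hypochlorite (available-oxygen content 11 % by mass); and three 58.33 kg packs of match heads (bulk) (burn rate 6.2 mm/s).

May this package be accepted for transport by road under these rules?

Yes

Burn rate 5.6 mm/s meets the Category FS criterion (Flammable Solid), so the metal-powder blend is Category FS.
Calcium hypochlorite: available-oxygen content 11 % by mass ≥ 10 % by mass → Category OX (Oxidizer).
Match heads (bulk): burn rate 6.2 mm/s > 2.5 mm/s → Category FS (Flammable Solid).
Total Category FS: (two 121.25 kg packs = 242.5 kg) + (three 58.33 kg packs = 174.99 kg) = 417.49 kg.
That is within the Category FS road limit of 500 kg.
Category OX quantity: three 15 g packs = 45 g.
45 g ≤ 50 g (road limit, Category OX) — within limit.
The segregation rule (Category FS with Category CG) does not apply to Category FS with Category OX.
Every hazard category is within its road limit and no segregation rule is violated.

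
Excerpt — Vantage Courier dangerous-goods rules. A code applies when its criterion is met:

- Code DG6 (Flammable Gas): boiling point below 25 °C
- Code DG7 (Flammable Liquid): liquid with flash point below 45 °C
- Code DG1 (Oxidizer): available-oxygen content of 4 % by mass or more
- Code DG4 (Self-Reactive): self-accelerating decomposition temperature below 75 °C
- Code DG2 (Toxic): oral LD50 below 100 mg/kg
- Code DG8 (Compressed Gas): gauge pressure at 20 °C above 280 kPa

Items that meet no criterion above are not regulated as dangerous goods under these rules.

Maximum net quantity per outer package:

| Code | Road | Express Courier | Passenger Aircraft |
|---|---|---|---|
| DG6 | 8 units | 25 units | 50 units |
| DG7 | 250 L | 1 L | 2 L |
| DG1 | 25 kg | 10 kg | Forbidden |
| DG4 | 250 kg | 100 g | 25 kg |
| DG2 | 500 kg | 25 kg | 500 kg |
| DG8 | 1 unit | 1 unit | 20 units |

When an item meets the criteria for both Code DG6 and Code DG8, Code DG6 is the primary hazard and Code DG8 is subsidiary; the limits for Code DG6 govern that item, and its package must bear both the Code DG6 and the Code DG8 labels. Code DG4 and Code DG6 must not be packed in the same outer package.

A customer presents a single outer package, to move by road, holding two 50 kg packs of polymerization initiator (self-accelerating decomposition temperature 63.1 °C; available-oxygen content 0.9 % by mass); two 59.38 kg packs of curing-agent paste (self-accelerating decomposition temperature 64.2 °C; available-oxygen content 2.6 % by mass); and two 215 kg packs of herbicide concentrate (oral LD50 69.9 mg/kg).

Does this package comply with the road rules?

Yes

Polymerization initiator: self-accelerating decomposition temperature 63.1 °C < 75 °C → Code DG4 (Self-Reactive).
Self-accelerating decomposition temperature 64.2 °C meets the Code DG4 criterion (Self-Reactive), so the curing-agent paste is Code DG4.
The herbicide concentrate has oral LD50 69.9 mg/kg, which is < 100 mg/kg, so it is Code DG2 (Toxic).
Code DG4 net quantity: (two 50 kg packs = 100 kg) + (two 59.38 kg packs = 118.76 kg) = 218.76 kg.
218.76 kg ≤ 250 kg (road limit, Code DG4) — within limit.
Code DG2 quantity: two 215 kg packs = 430 kg.
430 kg ≤ 500 kg (road limit, Code DG2) — within limit.
The segregation rule (Code DG4 with Code DG6) does not apply to Code DG4 with Code DG2.
Every hazard code is within its road limit and no segregation rule is violated.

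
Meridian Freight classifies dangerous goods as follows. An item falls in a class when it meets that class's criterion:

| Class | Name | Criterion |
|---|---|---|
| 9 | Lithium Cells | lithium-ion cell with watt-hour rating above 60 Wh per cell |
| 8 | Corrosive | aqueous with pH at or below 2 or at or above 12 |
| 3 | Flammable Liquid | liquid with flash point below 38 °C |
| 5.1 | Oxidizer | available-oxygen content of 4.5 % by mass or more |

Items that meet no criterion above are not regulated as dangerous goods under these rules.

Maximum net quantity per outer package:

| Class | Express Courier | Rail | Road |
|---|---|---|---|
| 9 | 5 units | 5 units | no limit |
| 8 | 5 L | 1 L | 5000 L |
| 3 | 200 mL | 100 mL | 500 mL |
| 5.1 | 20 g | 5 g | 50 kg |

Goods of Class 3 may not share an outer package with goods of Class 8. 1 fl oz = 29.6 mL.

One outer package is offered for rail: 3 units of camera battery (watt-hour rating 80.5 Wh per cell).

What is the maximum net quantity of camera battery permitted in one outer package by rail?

5 units

With watt-hour rating 80.5 Wh per cell (> 60 Wh per cell), the camera battery falls in Class 9.
The rail limit for Class 9 is 5 units.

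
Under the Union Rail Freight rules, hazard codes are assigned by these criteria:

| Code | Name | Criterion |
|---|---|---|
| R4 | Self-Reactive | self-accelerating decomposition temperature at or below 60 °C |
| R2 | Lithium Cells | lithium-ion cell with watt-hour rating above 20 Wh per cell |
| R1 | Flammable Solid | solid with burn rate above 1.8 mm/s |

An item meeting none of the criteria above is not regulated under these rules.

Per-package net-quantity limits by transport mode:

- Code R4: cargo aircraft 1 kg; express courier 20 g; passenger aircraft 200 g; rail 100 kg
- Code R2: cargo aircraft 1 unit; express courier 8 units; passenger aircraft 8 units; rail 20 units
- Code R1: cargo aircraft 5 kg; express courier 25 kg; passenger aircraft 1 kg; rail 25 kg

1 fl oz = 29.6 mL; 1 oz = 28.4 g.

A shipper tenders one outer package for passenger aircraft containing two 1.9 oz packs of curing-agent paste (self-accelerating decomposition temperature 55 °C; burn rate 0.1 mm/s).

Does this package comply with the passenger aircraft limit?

Yes

With self-accelerating decomposition temperature 55 °C (≤ 60 °C), the curing-agent paste falls in Code R4.
Code R4 quantity: two 1.9 oz packs = 107.92 g.
107.92 g ≤ 200 g (passenger aircraft limit, Code R4) — within limit.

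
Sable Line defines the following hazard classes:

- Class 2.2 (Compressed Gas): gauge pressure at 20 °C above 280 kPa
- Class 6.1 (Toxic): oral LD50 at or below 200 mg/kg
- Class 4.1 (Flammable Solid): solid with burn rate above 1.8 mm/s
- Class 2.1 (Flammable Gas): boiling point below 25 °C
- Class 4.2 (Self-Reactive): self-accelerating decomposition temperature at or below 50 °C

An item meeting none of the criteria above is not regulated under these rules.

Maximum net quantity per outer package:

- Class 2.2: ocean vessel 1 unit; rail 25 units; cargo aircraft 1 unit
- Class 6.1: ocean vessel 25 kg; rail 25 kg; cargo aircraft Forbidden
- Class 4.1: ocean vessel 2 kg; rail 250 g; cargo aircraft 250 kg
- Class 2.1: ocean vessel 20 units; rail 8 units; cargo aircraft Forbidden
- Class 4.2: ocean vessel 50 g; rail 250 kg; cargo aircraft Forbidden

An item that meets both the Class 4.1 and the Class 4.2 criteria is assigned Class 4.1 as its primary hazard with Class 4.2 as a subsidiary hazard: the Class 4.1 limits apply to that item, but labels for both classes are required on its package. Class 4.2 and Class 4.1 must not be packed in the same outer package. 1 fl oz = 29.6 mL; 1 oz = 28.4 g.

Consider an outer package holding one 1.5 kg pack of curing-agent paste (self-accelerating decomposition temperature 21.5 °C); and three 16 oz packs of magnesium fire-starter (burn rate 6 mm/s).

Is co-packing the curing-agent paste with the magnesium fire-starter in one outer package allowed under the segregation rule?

No

With self-accelerating decomposition temperature 21.5 °C (≤ 50 °C), the curing-agent paste falls in Class 4.2.
With burn rate 6 mm/s (> 1.8 mm/s), the magnesium fire-starter falls in Class 4.1.
Class 4.2 and Class 4.1 may not share an outer package.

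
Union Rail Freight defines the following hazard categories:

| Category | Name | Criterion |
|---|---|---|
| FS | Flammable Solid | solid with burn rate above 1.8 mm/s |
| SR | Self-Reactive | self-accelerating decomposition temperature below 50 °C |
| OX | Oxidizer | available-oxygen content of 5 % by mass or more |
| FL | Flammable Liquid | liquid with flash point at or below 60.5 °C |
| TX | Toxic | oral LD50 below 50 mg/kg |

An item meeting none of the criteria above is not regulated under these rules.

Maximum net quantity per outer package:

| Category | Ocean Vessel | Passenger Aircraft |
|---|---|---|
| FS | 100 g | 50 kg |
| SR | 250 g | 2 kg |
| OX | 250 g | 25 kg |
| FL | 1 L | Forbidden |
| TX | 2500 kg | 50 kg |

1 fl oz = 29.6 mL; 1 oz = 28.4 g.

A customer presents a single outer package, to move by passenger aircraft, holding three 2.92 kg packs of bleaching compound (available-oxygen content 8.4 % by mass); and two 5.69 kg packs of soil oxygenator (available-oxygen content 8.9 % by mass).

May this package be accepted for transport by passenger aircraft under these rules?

Yes

Available-oxygen content 8.4 % by mass meets the Category OX criterion (Oxidizer), so the bleaching compound is Category OX.
Available-oxygen content 8.9 % by mass meets the Category OX criterion (Oxidizer), so the soil oxygenator is Category OX.
Total Category OX: (three 2.92 kg packs = 8.76 kg) + (two 5.69 kg packs = 11.38 kg) = 20.14 kg.
20.14 kg ≤ 25 kg (passenger aircraft limit, Category OX) — within limit.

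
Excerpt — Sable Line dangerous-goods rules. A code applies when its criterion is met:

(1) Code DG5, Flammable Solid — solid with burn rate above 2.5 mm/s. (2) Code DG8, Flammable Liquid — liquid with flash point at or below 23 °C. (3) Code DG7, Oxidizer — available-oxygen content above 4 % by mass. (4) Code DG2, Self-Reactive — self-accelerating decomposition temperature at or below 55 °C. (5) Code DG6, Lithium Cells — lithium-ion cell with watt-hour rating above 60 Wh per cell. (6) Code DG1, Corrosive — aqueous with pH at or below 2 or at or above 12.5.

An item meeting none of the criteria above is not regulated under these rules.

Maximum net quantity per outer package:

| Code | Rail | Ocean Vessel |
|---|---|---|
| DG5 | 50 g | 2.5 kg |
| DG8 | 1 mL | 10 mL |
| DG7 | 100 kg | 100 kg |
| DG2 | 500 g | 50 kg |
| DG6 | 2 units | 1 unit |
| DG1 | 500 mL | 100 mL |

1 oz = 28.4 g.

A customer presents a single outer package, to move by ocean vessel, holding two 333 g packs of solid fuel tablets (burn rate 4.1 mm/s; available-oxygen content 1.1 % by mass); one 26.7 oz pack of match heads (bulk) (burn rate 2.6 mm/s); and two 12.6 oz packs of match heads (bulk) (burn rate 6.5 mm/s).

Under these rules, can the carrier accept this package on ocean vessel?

Yes

With burn rate 4.1 mm/s (> 2.5 mm/s), the solid fuel tablets fall in Code DG5.
The match heads (bulk) have burn rate 2.6 mm/s, which is > 2.5 mm/s, so they are Code DG5 (Flammable Solid).
Burn rate 6.5 mm/s meets the Code DG5 criterion (Flammable Solid), so the match heads (bulk) are Code DG5.
Total Code DG5: (two 333 g packs = 666 g) + (one 26.7 oz pack = 758.28 g) + (two 12.6 oz packs = 715.68 g) = 2139.96 g.
2139.96 g ≤ 2.5 kg (ocean vessel limit, Code DG5) — within limit.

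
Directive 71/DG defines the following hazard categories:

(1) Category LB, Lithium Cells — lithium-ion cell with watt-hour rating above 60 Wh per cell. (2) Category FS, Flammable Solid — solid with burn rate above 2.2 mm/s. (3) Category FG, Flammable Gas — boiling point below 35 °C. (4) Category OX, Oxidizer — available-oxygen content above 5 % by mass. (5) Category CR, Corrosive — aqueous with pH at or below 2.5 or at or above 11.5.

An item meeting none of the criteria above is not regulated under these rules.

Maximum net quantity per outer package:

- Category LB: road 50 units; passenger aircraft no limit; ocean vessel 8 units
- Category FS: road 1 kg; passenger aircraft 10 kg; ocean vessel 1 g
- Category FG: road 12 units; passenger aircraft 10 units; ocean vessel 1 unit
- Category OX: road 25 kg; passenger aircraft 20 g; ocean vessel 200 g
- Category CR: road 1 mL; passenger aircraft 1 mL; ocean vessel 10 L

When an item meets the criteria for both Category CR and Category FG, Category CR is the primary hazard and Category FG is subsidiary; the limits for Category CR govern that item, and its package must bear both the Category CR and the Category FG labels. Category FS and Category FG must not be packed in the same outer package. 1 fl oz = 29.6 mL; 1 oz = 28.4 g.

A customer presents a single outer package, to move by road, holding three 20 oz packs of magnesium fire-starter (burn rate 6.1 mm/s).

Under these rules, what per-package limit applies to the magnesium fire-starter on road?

The magnesium fire-starter has burn rate 6.1 mm/s, which is > 2.2 mm/s, so it is Category FS (Flammable Solid).
The road limit for Category FS is 1 kg.

1 kg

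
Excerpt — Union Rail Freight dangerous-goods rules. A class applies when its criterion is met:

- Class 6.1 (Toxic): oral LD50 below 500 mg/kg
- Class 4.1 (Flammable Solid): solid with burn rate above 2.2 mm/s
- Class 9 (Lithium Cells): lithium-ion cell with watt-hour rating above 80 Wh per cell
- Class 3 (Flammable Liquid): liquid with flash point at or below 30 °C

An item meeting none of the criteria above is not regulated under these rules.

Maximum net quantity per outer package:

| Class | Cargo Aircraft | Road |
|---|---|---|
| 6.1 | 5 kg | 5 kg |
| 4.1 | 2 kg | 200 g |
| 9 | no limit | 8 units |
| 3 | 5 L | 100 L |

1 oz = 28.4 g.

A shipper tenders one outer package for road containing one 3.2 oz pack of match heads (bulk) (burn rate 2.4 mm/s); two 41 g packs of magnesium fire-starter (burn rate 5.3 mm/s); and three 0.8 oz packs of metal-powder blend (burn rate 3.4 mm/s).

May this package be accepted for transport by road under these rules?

With burn rate 2.4 mm/s (> 2.2 mm/s), the match heads (bulk) fall in Class 4.1.
With burn rate 5.3 mm/s (> 2.2 mm/s), the magnesium fire-starter falls in Class 4.1.
Burn rate 3.4 mm/s meets the Class 4.1 criterion (Flammable Solid), so the metal-powder blend is Class 4.1.
Total Class 4.1: (one 3.2 oz pack = 90.88 g) + (two 41 g packs = 82 g) + (three 0.8 oz packs = 68.16 g) = 241.04 g.
241.04 g > 200 g (road limit, Class 4.1) — over the limit.

No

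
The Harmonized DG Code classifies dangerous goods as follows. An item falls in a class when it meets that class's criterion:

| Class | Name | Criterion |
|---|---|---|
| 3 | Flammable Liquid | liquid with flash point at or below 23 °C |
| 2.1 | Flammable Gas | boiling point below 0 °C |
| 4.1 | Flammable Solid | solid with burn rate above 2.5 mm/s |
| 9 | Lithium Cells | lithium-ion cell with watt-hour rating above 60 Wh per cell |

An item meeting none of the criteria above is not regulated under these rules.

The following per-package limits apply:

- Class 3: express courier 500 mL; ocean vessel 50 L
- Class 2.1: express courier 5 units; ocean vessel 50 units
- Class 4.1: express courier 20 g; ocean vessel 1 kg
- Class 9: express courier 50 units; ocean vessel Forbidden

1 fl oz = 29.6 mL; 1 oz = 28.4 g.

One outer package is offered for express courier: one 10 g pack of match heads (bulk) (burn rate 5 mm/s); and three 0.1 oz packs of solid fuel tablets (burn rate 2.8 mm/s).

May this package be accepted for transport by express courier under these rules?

Yes

Burn rate 5 mm/s meets the Class 4.1 criterion (Flammable Solid), so the match heads (bulk) are Class 4.1.
Burn rate 2.8 mm/s meets the Class 4.1 criterion (Flammable Solid), so the solid fuel tablets are Class 4.1.
Total Class 4.1: 10 g + (three 0.1 oz packs = 8.52 g) = 18.52 g.
18.52 g is within the express courier limit of 20 g for Class 4.1.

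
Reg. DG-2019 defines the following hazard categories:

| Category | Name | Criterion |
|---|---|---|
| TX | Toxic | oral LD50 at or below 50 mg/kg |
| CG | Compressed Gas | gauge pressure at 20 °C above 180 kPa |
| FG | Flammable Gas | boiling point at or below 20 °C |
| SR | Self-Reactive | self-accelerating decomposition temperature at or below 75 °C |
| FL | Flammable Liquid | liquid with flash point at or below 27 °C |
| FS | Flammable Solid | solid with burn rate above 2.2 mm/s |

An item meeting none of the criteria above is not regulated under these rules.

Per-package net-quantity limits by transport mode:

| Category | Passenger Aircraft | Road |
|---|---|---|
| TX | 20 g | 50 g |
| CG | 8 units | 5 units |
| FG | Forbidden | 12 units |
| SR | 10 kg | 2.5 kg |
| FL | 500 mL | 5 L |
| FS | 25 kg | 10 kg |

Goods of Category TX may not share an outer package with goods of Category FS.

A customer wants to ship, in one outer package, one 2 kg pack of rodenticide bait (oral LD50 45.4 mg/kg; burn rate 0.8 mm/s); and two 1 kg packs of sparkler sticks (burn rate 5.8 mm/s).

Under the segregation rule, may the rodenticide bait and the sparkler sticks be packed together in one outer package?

The rodenticide bait has oral LD50 45.4 mg/kg, which is ≤ 50 mg/kg, so it is Category TX (Toxic).
Burn rate 5.8 mm/s meets the Category FS criterion (Flammable Solid), so the sparkler sticks are Category FS.
Category TX and Category FS may not share an outer package.

No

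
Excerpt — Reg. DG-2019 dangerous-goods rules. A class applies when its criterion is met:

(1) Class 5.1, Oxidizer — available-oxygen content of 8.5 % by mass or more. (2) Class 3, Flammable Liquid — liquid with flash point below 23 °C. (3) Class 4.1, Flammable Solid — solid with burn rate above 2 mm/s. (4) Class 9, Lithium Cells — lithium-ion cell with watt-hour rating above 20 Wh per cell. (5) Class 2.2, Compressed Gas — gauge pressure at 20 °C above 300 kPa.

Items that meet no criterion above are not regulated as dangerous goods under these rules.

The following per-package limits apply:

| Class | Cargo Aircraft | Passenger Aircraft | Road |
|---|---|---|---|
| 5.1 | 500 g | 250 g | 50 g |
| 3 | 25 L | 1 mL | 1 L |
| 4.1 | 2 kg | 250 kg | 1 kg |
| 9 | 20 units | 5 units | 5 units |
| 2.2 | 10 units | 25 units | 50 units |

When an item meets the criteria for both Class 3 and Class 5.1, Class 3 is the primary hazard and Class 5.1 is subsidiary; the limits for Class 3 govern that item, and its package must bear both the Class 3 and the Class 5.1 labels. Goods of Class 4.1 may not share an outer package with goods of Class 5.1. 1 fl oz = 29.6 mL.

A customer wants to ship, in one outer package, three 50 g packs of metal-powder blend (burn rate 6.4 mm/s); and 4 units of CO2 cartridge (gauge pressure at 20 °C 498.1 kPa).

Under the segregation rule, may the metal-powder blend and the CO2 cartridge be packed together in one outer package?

Metal-powder blend: burn rate 6.4 mm/s > 2 mm/s → Class 4.1 (Flammable Solid).
With gauge pressure at 20 °C 498.1 kPa (> 300 kPa), the CO2 cartridge falls in Class 2.2.
No segregation rule bars Class 4.1 with Class 2.2.

Yes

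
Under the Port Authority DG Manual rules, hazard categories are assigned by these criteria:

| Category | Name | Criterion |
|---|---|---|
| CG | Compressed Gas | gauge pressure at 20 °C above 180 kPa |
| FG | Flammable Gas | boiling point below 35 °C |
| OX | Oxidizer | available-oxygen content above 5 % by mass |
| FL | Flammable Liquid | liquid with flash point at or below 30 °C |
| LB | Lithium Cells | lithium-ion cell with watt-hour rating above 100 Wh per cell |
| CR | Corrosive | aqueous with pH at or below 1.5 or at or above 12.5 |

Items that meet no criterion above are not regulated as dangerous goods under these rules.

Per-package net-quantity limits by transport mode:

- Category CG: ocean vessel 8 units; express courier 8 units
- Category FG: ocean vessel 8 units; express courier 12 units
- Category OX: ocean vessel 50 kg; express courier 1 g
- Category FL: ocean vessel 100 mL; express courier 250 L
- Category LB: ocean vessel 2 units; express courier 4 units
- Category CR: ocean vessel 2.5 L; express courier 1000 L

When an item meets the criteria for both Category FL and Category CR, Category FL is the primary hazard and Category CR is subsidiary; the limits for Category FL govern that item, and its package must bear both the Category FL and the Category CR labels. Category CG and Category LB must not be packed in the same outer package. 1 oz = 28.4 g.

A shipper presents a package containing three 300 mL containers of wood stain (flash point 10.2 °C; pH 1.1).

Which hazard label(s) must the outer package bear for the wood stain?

Category CR and FL

Wood stain: flash point 10.2 °C ≤ 30 °C → Category FL (Flammable Liquid).
The wood stain has pH 1.1, which is ≤ 1.5, so it is Category CR (Corrosive).
By the precedence rule Category FL is primary and Category CR is subsidiary, and that rule requires both labels on the package.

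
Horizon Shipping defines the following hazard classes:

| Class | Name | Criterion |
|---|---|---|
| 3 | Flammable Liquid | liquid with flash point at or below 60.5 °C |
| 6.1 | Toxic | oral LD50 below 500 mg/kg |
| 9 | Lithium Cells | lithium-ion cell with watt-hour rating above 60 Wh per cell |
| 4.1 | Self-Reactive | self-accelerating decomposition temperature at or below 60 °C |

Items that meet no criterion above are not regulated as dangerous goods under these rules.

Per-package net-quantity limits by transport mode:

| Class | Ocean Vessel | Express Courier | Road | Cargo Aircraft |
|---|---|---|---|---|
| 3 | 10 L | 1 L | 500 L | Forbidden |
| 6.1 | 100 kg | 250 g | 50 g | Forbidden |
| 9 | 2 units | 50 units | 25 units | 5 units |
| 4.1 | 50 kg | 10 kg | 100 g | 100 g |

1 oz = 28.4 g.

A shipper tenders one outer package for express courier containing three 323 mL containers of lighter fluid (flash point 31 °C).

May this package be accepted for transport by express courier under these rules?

Yes

Lighter fluid: flash point 31 °C ≤ 60.5 °C → Class 3 (Flammable Liquid).
Class 3 quantity: three 323 mL containers = 969 mL.
That is within the Class 3 express courier limit of 1 L.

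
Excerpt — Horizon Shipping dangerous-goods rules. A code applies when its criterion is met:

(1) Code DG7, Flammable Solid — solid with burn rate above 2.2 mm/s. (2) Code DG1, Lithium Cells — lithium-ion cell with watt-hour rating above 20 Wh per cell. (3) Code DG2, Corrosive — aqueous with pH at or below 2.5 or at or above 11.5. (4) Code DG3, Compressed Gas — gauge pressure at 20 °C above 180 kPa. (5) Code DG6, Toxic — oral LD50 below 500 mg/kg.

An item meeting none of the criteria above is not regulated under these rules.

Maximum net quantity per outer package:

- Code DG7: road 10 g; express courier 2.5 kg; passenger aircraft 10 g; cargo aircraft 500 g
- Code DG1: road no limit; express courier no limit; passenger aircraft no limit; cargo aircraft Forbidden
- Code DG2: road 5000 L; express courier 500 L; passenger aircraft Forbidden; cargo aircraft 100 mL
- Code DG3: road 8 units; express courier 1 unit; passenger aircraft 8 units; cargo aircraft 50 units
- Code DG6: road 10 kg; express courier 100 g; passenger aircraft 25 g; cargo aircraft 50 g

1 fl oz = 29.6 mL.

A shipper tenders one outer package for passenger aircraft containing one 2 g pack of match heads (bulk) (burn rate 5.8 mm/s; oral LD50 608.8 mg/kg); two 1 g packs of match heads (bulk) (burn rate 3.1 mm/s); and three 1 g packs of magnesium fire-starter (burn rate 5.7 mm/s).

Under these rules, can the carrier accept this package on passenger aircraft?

Match heads (bulk): burn rate 5.8 mm/s > 2.2 mm/s → Code DG7 (Flammable Solid).
Burn rate 3.1 mm/s meets the Code DG7 criterion (Flammable Solid), so the match heads (bulk) are Code DG7.
Magnesium fire-starter: burn rate 5.7 mm/s > 2.2 mm/s → Code DG7 (Flammable Solid).
Total Code DG7: 2 g + (two 1 g packs = 2 g) + (three 1 g packs = 3 g) = 7 g.
7 g ≤ 10 g (passenger aircraft limit, Code DG7) — within limit.

Yes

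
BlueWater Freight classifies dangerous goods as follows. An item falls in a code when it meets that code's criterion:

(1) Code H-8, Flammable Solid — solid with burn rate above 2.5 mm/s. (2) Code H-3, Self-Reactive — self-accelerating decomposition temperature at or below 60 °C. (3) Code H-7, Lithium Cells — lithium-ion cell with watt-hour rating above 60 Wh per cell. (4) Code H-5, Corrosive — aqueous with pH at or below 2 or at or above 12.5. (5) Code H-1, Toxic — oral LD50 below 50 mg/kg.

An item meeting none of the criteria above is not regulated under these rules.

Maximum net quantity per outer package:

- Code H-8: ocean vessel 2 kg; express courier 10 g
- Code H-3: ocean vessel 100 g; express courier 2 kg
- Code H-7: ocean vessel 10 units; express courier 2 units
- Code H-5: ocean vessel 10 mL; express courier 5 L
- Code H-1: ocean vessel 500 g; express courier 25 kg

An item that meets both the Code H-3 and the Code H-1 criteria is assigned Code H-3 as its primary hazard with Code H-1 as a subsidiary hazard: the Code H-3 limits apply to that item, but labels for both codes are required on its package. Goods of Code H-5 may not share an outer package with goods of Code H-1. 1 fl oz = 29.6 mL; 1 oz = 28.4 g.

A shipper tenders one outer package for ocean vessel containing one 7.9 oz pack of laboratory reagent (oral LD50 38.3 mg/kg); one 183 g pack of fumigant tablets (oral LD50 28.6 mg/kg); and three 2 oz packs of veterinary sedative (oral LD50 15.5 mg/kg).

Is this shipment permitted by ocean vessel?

No

The laboratory reagent has oral LD50 38.3 mg/kg, which is < 50 mg/kg, so it is Code H-1 (Toxic).
Oral LD50 28.6 mg/kg meets the Code H-1 criterion (Toxic), so the fumigant tablets are Code H-1.
The veterinary sedative has oral LD50 15.5 mg/kg, which is < 50 mg/kg, so it is Code H-1 (Toxic).
Code H-1 net quantity: (one 7.9 oz pack = 224.36 g) + 183 g + (three 2 oz packs = 170.4 g) = 577.76 g.
That exceeds the Code H-1 ocean vessel limit of 500 g.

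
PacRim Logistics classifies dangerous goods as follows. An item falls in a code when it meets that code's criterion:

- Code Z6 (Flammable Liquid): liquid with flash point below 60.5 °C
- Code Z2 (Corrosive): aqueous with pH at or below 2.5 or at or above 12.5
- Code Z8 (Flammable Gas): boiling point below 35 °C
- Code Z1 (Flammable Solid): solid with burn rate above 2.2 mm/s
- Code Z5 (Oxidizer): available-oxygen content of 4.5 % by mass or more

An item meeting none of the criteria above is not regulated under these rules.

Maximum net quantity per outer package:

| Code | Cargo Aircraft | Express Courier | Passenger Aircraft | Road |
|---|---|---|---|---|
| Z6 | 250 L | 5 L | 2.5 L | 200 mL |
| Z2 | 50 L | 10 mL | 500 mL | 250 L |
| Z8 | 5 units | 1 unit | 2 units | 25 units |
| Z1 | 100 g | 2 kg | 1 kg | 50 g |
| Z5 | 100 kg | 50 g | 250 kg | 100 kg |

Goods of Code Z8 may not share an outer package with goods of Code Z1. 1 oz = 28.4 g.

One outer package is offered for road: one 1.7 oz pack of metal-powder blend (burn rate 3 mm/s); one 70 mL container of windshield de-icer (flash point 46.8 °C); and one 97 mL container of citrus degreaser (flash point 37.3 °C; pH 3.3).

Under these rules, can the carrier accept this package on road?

Metal-powder blend: burn rate 3 mm/s > 2.2 mm/s → Code Z1 (Flammable Solid).
Windshield de-icer: flash point 46.8 °C < 60.5 °C → Code Z6 (Flammable Liquid).
With flash point 37.3 °C (< 60.5 °C), the citrus degreaser falls in Code Z6.
Code Z1 quantity: one 1.7 oz pack = 48.28 g.
48.28 g ≤ 50 g (road limit, Code Z1) — within limit.
Total Code Z6: 70 mL + 97 mL = 167 mL.
167 mL ≤ 200 mL (road limit, Code Z6) — within limit.
The segregation rule (Code Z8 with Code Z1) does not apply to Code Z1 with Code Z6.
Every hazard code is within its road limit and no segregation rule is violated.

Yes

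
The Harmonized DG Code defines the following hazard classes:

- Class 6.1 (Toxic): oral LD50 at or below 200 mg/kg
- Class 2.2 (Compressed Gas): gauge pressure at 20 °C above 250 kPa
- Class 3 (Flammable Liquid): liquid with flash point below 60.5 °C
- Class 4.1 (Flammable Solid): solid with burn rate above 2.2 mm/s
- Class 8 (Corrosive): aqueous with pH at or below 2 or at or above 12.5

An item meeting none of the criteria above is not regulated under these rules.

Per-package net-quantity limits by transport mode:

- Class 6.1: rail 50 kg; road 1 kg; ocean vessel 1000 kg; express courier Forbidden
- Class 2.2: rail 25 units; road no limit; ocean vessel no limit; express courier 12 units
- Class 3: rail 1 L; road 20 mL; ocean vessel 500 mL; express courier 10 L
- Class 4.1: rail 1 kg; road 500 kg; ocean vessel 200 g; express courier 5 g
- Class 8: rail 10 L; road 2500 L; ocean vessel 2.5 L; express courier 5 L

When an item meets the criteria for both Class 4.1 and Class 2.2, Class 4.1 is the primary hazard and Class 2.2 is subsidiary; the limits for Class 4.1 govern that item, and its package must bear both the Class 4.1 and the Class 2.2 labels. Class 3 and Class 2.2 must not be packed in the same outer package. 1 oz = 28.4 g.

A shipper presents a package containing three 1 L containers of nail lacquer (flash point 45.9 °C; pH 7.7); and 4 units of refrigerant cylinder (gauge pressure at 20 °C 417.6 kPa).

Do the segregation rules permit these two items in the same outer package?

Flash point 45.9 °C meets the Class 3 criterion (Flammable Liquid), so the nail lacquer is Class 3.
Refrigerant cylinder: gauge pressure at 20 °C 417.6 kPa > 250 kPa → Class 2.2 (Compressed Gas).
Class 3 and Class 2.2 may not share an outer package.

No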